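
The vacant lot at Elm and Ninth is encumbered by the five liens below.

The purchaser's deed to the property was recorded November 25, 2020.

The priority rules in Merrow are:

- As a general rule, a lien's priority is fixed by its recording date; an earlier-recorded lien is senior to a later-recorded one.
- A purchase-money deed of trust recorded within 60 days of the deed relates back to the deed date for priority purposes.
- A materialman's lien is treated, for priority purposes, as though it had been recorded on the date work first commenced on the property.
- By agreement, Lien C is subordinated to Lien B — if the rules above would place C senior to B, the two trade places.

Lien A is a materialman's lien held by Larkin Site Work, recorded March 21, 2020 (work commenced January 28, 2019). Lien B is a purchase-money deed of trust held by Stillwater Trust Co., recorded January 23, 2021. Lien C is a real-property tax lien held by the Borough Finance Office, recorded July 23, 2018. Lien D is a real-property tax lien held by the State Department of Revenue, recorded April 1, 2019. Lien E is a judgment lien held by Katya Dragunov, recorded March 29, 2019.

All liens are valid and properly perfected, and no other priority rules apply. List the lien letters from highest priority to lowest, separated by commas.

B, A, E, D, C

Effective dates: A relates back to January 28, 2019 (work commenced); B's effective date is the deed date, November 25, 2020.
By effective date, earliest first: C (July 23, 2018), A (January 28, 2019), E (March 29, 2019), D (April 1, 2019), B (November 25, 2020).
Because C would otherwise rank above B, the subordination swaps them.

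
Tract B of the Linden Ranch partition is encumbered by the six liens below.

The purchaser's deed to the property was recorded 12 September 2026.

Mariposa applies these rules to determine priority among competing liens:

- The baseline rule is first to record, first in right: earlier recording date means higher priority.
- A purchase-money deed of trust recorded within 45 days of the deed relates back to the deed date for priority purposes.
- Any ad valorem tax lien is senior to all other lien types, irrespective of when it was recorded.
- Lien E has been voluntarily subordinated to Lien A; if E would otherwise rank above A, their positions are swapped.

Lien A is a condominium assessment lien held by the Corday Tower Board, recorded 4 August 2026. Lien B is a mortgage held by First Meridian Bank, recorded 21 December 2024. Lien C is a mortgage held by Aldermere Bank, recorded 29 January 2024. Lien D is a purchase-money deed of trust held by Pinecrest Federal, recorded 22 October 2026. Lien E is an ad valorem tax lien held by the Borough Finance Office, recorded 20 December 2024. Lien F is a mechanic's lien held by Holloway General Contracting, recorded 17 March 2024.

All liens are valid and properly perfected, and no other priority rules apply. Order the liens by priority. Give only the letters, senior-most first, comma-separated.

A, C, F, B, E, D

Effective dates after the stated exceptions: D was recorded within the 45-day window, so its effective date is the deed date 12 September 2026.
As an ad valorem tax lien, E is senior to every other lien.
The other liens, earliest effective date first: C (29 January 2024), F (17 March 2024), B (21 December 2024), A (4 August 2026), D (12 September 2026).
E would otherwise be senior to A, so under the subordination agreement E and A exchange positions.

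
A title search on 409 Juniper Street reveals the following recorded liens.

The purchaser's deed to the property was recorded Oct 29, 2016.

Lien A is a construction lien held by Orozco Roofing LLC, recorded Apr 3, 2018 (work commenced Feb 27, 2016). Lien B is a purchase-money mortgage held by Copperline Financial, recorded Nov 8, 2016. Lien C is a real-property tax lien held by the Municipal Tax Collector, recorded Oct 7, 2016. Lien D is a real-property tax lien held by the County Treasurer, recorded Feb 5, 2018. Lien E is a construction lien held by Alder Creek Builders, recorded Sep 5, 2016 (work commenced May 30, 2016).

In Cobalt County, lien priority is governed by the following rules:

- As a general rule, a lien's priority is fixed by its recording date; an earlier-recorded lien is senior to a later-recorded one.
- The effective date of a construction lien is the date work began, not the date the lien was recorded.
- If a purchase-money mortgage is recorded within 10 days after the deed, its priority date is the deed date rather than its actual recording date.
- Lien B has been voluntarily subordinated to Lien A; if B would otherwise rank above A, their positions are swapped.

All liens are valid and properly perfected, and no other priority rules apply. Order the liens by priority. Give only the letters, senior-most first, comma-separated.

A, E, C, B, D

First, effective dates: A's effective date is Feb 27, 2016, when work began; B was recorded within the 10-day window, so its effective date is the deed date Oct 29, 2016; E relates back to May 30, 2016 (work commenced).
By effective date, earliest first: A (Feb 27, 2016), E (May 30, 2016), C (Oct 7, 2016), B (Oct 29, 2016), D (Feb 5, 2018).
B is already junior to A, so the subordination agreement changes nothing.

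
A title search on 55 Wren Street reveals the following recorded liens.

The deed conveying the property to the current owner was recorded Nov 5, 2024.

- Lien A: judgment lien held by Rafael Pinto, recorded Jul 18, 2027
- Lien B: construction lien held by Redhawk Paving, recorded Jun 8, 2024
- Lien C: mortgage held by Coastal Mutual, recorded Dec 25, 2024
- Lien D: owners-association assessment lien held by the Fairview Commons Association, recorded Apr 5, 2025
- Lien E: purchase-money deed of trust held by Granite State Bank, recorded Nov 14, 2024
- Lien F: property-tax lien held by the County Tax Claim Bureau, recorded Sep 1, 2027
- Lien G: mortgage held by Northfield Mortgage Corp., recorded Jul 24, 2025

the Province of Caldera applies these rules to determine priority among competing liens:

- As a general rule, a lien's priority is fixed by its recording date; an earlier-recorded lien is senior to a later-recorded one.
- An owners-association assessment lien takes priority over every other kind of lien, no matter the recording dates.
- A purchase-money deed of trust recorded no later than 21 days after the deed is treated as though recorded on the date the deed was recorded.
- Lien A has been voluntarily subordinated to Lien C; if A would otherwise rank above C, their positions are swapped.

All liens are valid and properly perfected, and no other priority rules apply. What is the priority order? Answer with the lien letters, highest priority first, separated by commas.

Effective dates: E's effective date is the deed date, Nov 5, 2024.
D is an owners-association assessment lien, so it outranks all other liens regardless of date.
Ordering the rest by effective date: B (Jun 8, 2024), E (Nov 5, 2024), C (Dec 25, 2024), G (Jul 24, 2025), A (Jul 18, 2027), F (Sep 1, 2027).
Since A is not senior to C, the subordination leaves the order unchanged.

D, B, E, C, G, A, F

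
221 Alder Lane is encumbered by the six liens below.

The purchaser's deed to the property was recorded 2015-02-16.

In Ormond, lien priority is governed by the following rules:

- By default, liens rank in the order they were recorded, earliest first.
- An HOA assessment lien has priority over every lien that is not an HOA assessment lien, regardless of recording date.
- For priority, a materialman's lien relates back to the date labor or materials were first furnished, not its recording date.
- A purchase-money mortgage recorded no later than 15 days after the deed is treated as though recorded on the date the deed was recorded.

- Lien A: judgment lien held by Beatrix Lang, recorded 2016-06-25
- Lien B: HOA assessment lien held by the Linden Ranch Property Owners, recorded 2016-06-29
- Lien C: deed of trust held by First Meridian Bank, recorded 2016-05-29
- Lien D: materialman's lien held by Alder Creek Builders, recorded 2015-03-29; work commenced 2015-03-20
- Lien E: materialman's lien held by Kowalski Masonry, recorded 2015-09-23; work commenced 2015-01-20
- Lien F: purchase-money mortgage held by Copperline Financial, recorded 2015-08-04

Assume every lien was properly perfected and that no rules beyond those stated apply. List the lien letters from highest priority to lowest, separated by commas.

B, E, D, F, C, A

Effective dates after the stated exceptions: D's effective date is 2015-03-20, when work began; E is treated as recorded 2015-01-20, the work-commencement date; F was recorded 169 days after the deed, outside the 15-day window, so it keeps its recording date.
B is an HOA assessment lien, so it outranks all other liens regardless of date.
Ordering the rest by effective date: E (2015-01-20), D (2015-03-20), F (2015-08-04), C (2016-05-29), A (2016-06-25).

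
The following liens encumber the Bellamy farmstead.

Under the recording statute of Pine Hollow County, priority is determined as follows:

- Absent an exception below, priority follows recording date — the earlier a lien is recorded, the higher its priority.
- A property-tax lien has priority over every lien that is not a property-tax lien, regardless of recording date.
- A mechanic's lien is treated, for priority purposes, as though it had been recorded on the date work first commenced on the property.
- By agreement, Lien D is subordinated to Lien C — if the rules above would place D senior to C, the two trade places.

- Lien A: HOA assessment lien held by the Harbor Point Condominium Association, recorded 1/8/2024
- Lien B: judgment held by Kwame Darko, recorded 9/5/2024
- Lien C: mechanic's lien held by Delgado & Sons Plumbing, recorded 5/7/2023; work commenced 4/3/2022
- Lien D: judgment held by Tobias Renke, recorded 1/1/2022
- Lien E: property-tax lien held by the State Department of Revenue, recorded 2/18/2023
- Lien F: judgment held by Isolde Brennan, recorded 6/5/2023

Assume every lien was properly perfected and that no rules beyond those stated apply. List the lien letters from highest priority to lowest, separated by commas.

Effective dates: C is treated as recorded 4/3/2022, the work-commencement date.
E is a property-tax lien, so it outranks all other liens regardless of date.
The other liens, earliest effective date first: D (1/1/2022), C (4/3/2022), F (6/5/2023), A (1/8/2024), B (9/5/2024).
The subordination applies — D was senior to C — so D and C swap.

E, C, D, F, A, B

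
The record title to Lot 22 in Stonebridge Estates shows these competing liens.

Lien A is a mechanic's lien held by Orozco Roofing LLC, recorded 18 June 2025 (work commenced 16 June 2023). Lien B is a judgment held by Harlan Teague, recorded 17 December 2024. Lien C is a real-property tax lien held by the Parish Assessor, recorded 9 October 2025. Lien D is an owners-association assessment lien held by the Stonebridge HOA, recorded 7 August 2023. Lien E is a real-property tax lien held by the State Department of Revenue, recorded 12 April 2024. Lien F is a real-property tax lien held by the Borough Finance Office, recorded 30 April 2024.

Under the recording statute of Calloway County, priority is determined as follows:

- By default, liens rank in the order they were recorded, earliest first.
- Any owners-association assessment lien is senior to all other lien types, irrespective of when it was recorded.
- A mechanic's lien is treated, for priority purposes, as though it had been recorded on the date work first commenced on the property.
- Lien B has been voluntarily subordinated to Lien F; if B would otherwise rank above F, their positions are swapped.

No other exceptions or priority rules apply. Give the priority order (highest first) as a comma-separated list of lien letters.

First, effective dates: A's effective date is 16 June 2023, when work began.
As an owners-association assessment lien, D is senior to every other lien.
Among the remaining liens, by effective date: A (16 June 2023), E (12 April 2024), F (30 April 2024), B (17 December 2024), C (9 October 2025).
B already ranks below F; the subordination has no effect.

D, A, E, F, B, C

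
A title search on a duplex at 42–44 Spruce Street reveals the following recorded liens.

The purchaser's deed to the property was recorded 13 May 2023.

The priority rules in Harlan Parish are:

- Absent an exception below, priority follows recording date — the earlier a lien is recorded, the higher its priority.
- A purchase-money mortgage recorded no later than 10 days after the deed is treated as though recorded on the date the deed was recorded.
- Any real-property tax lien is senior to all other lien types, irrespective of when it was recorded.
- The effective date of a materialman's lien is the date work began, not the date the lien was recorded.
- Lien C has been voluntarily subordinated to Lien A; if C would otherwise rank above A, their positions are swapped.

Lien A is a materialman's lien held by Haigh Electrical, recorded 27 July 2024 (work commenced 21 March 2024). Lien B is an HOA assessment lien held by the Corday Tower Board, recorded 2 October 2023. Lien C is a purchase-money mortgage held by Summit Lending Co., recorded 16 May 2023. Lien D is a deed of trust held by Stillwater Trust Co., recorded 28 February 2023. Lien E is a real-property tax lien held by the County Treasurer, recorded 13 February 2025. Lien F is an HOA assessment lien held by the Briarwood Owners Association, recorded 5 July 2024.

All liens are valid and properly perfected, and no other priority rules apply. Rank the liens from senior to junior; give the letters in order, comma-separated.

E, D, A, B, C, F

Effective dates after the stated exceptions: A relates back to 21 March 2024 (work commenced); C was recorded within the 10-day window, so its effective date is the deed date 13 May 2023.
As a real-property tax lien, E is senior to every other lien.
The other liens, earliest effective date first: D (28 February 2023), C (13 May 2023), B (2 October 2023), A (21 March 2024), F (5 July 2024).
The subordination applies — C was senior to A — so C and A swap.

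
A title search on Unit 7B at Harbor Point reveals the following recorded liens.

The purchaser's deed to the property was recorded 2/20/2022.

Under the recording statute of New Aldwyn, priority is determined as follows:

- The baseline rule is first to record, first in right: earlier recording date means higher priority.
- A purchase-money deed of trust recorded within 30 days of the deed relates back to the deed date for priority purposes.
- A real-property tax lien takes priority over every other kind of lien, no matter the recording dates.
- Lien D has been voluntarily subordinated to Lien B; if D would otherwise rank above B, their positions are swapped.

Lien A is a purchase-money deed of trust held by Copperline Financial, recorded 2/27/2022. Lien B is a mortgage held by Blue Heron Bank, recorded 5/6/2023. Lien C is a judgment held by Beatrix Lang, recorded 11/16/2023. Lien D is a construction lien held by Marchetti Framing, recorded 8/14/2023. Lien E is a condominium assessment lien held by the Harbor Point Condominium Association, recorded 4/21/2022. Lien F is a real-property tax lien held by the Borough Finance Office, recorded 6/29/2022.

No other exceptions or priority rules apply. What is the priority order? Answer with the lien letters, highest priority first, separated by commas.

F, A, E, B, D, C

Effective dates after the stated exceptions: A's effective date is the deed date, 2/20/2022.
F, as a real-property tax lien, has superpriority and ranks first.
The other liens, earliest effective date first: A (2/20/2022), E (4/21/2022), B (5/6/2023), D (8/14/2023), C (11/16/2023).
Since D is not senior to B, the subordination leaves the order unchanged.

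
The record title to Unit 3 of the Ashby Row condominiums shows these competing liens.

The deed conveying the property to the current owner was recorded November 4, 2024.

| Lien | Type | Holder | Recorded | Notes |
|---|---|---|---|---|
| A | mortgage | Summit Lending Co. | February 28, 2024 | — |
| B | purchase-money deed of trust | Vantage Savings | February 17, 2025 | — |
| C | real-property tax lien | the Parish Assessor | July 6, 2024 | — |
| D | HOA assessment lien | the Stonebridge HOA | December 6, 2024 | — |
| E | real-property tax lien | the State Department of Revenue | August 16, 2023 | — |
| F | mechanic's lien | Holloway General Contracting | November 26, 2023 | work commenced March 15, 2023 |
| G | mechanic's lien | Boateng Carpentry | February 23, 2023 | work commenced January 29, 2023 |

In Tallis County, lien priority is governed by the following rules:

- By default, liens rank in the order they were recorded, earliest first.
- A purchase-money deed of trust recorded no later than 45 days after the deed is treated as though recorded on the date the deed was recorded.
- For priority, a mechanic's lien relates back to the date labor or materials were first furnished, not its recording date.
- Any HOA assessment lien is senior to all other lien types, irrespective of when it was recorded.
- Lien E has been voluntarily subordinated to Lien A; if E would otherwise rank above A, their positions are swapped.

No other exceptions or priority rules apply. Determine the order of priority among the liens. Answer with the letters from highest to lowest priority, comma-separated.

D, G, F, A, E, C, B

Adjusting effective dates: B was recorded 105 days after the deed, outside the 45-day window, so it keeps its recording date; F is treated as recorded March 15, 2023, the work-commencement date; G relates back to January 29, 2023 (work commenced).
D is an HOA assessment lien, so it outranks all other liens regardless of date.
Ordering the rest by effective date: G (January 29, 2023), F (March 15, 2023), E (August 16, 2023), A (February 28, 2024), C (July 6, 2024), B (February 17, 2025).
E would otherwise be senior to A, so under the subordination agreement E and A exchange positions.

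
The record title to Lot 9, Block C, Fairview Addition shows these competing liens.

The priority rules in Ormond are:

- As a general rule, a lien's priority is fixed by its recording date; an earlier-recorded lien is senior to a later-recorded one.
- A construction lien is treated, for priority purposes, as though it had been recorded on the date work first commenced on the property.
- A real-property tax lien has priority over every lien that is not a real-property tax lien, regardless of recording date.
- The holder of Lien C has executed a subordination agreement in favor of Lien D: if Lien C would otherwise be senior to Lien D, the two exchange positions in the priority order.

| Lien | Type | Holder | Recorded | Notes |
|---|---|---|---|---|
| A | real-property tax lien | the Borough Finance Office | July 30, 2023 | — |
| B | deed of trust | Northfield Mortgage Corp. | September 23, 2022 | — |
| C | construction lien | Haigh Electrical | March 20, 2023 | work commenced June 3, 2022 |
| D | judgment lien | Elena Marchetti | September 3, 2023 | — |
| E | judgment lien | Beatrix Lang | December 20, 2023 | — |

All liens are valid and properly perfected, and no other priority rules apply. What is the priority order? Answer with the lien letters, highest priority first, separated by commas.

A, D, B, C, E

Adjusting effective dates: C is treated as recorded June 3, 2022, the work-commencement date.
A is a real-property tax lien, so it outranks all other liens regardless of date.
Among the remaining liens, by effective date: C (June 3, 2022), B (September 23, 2022), D (September 3, 2023), E (December 20, 2023).
C would otherwise be senior to D, so under the subordination agreement C and D exchange positions.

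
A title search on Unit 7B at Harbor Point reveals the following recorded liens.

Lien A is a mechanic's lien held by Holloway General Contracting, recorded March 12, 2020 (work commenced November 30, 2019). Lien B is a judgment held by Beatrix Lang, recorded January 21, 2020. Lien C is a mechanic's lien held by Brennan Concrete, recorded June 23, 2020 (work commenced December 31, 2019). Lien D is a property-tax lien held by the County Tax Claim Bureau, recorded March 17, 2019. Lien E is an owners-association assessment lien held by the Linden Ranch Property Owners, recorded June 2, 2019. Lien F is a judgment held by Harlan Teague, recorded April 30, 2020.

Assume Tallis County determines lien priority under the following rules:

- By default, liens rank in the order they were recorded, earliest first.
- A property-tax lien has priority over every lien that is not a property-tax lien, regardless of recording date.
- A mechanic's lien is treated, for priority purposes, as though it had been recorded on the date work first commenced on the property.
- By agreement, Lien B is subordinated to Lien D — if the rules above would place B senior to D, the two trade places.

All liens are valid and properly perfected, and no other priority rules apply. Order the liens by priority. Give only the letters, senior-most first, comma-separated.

D, E, A, C, B, F

Effective dates after the stated exceptions: A's effective date is November 30, 2019, when work began; C is treated as recorded December 31, 2019, the work-commencement date.
D is a property-tax lien, so it outranks all other liens regardless of date.
Ordering the rest by effective date: E (June 2, 2019), A (November 30, 2019), C (December 31, 2019), B (January 21, 2020), F (April 30, 2020).
Since B is not senior to D, the subordination leaves the order unchanged.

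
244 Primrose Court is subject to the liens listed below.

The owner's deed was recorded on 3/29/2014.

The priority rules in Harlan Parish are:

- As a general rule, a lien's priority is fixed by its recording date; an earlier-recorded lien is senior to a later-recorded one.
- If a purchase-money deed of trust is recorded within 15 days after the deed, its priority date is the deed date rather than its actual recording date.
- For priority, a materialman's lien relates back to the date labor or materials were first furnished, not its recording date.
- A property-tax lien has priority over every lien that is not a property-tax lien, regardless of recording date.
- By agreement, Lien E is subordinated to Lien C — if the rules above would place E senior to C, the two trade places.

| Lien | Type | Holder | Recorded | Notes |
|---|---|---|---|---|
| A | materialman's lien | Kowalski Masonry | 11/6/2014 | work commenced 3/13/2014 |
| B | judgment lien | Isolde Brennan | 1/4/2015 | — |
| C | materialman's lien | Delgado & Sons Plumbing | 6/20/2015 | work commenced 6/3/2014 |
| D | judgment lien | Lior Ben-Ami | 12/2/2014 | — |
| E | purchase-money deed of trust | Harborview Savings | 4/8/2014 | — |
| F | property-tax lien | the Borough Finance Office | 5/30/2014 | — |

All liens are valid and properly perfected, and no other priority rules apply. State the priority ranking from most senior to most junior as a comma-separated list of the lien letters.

F, A, C, E, D, B

First, effective dates: A relates back to 3/13/2014 (work commenced); C's effective date is 6/3/2014, when work began; E relates back to the deed date 3/29/2014.
F, as a property-tax lien, has superpriority and ranks first.
The other liens, earliest effective date first: A (3/13/2014), E (3/29/2014), C (6/3/2014), D (12/2/2014), B (1/4/2015).
Because E would otherwise rank above C, the subordination swaps them.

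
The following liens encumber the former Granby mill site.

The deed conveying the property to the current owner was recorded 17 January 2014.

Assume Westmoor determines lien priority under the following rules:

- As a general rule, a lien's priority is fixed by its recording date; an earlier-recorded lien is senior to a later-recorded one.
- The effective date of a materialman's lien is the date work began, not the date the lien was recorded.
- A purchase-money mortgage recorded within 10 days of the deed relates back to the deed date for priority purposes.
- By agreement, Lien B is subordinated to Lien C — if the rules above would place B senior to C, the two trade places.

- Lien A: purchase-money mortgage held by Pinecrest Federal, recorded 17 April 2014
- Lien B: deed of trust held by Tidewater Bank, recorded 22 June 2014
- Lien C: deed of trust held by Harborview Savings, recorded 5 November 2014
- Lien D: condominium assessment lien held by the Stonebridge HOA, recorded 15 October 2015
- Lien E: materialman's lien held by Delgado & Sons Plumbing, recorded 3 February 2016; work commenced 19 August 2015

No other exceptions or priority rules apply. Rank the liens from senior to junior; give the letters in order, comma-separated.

Effective dates: A missed the 10-day window (90 days after the deed), so its recording date stands; E relates back to 19 August 2015 (work commenced).
By effective date, earliest first: A (17 April 2014), B (22 June 2014), C (5 November 2014), E (19 August 2015), D (15 October 2015).
B is senior to C before the subordination, so the two trade places.

A, C, B, E, D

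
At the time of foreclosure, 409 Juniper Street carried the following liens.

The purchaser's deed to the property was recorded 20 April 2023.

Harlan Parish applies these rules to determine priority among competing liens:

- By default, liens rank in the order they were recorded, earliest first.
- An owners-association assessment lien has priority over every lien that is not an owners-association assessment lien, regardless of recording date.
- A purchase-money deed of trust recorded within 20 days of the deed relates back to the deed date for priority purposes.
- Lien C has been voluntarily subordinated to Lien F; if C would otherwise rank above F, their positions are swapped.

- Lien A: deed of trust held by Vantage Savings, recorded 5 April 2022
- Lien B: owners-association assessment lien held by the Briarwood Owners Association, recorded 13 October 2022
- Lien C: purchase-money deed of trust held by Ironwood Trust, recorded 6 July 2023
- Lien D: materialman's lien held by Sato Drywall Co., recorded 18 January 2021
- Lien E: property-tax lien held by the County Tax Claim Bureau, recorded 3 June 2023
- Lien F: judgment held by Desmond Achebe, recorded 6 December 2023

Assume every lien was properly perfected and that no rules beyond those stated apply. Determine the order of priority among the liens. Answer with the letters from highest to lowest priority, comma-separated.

B, D, A, E, F, C

Effective dates after the stated exceptions: C was recorded 77 days after the deed, outside the 20-day window, so it keeps its recording date.
B is an owners-association assessment lien, so it outranks all other liens regardless of date.
The other liens, earliest effective date first: D (18 January 2021), A (5 April 2022), E (3 June 2023), C (6 July 2023), F (6 December 2023).
The subordination applies — C was senior to F — so C and F swap.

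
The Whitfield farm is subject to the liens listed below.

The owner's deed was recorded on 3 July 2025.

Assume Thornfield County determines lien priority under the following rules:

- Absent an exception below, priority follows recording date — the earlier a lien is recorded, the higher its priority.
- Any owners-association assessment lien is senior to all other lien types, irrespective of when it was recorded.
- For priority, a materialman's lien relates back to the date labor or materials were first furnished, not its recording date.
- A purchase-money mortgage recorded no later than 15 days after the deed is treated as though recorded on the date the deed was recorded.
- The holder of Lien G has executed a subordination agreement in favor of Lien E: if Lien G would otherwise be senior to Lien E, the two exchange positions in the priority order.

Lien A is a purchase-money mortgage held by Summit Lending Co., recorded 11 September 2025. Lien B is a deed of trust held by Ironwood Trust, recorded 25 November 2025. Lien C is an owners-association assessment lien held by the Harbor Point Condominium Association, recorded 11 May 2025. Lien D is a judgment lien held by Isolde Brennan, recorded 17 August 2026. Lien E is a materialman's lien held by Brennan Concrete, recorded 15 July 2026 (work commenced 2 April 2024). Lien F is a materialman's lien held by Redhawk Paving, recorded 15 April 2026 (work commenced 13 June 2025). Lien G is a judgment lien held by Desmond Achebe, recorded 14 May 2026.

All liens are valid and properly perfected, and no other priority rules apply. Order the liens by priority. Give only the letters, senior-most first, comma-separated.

C, E, F, A, B, G, D

Effective dates: A was recorded 70 days after the deed, outside the 15-day window, so it keeps its recording date; E is treated as recorded 2 April 2024, the work-commencement date; F is treated as recorded 13 June 2025, the work-commencement date.
C, as an owners-association assessment lien, has superpriority and ranks first.
The other liens, earliest effective date first: E (2 April 2024), F (13 June 2025), A (11 September 2025), B (25 November 2025), G (14 May 2026), D (17 August 2026).
G is already junior to E, so the subordination agreement changes nothing.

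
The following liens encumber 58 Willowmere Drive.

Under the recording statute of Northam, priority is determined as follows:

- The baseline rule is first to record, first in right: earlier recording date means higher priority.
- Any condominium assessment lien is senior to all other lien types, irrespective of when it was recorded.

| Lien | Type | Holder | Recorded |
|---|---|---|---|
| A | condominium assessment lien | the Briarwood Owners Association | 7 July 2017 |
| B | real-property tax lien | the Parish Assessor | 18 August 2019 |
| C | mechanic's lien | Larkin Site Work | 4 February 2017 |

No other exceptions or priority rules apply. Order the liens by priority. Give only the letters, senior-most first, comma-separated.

A, C, B

A is a condominium assessment lien and takes priority over every other lien.
Remaining liens by effective date: C (4 February 2017), B (18 August 2019).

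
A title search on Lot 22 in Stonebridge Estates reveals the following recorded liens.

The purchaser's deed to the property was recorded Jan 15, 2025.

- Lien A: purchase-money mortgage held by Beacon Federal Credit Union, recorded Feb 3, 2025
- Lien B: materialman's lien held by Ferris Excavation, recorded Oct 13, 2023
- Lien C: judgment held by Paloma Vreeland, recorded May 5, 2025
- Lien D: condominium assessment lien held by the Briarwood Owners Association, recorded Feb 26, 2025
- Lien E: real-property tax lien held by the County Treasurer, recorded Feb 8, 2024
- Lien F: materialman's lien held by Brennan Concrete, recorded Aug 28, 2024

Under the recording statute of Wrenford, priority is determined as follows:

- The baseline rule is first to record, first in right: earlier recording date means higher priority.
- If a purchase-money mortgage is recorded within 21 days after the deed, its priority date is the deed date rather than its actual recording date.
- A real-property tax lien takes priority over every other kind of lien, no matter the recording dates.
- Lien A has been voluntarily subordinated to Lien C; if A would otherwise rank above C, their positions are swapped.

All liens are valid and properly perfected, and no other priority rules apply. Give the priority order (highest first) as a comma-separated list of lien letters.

E, B, F, C, D, A

First, effective dates: A relates back to the deed date Jan 15, 2025.
E, as a real-property tax lien, has superpriority and ranks first.
Remaining liens by effective date: B (Oct 13, 2023), F (Aug 28, 2024), A (Jan 15, 2025), D (Feb 26, 2025), C (May 5, 2025).
Because A would otherwise rank above C, the subordination swaps them.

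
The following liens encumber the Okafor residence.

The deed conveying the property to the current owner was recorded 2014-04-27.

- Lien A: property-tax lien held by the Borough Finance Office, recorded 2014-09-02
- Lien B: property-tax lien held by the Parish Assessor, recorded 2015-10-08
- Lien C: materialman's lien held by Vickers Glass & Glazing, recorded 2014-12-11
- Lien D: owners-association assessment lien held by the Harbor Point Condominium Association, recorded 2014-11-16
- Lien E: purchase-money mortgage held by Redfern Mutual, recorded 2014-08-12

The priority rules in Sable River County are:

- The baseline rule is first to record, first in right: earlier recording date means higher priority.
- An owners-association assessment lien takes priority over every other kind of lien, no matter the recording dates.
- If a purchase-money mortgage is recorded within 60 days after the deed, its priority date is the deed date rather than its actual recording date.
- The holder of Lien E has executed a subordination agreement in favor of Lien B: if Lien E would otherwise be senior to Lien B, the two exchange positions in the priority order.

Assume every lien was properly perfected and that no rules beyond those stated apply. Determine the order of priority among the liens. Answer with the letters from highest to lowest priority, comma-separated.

Effective dates after the stated exceptions: E was recorded 107 days after the deed, outside the 60-day window, so it keeps its recording date.
D is an owners-association assessment lien and takes priority over every other lien.
Remaining liens by effective date: E (2014-08-12), A (2014-09-02), C (2014-12-11), B (2015-10-08).
E would otherwise be senior to B, so under the subordination agreement E and B exchange positions.

D, B, A, C, E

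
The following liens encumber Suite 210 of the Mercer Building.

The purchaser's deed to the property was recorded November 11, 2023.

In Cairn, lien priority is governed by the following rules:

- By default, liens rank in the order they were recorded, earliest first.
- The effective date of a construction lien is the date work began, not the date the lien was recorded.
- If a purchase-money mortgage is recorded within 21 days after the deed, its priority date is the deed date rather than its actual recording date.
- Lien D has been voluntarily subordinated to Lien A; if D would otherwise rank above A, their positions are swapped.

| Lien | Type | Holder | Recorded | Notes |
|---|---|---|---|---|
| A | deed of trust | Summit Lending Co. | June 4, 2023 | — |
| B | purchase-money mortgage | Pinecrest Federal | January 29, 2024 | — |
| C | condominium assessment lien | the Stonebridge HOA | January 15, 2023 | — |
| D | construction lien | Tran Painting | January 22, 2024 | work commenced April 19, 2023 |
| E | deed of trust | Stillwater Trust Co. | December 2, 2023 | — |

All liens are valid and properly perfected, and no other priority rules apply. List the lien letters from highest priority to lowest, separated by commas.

C, A, D, E, B

First, effective dates: B missed the 21-day window (79 days after the deed), so its recording date stands; D is treated as recorded April 19, 2023, the work-commencement date.
By effective date, earliest first: C (January 15, 2023), D (April 19, 2023), A (June 4, 2023), E (December 2, 2023), B (January 29, 2024).
The subordination applies — D was senior to A — so D and A swap.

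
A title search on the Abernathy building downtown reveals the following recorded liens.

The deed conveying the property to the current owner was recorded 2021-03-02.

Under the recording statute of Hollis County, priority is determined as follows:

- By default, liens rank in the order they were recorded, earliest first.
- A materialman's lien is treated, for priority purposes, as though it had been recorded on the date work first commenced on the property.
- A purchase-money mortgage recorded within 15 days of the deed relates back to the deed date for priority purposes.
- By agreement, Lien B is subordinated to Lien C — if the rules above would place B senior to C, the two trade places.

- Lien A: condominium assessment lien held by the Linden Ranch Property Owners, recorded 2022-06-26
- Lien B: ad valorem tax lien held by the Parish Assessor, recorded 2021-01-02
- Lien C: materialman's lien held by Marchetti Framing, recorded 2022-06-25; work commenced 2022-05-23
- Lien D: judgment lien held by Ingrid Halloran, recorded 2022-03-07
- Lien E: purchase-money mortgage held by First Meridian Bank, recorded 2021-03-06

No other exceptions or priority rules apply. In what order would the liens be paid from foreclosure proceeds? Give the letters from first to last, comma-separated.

First, effective dates: C relates back to 2022-05-23 (work commenced); E's effective date is the deed date, 2021-03-02.
By effective date, earliest first: B (2021-01-02), E (2021-03-02), D (2022-03-07), C (2022-05-23), A (2022-06-26).
B would otherwise be senior to C, so under the subordination agreement B and C exchange positions.

C, E, D, B, A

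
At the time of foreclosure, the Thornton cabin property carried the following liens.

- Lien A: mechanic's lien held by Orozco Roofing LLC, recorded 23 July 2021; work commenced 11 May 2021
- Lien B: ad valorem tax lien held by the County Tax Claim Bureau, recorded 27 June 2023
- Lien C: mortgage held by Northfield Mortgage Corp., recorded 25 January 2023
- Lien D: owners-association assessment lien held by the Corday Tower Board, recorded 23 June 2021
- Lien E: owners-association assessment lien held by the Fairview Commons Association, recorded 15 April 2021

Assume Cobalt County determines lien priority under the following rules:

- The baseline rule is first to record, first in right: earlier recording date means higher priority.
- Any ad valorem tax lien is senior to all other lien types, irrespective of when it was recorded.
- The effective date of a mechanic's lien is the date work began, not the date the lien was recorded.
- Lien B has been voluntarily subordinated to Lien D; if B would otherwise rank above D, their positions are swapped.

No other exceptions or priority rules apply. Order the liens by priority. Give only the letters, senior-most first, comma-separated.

First, effective dates: A relates back to 11 May 2021 (work commenced).
B, as an ad valorem tax lien, has superpriority and ranks first.
Among the remaining liens, by effective date: E (15 April 2021), A (11 May 2021), D (23 June 2021), C (25 January 2023).
B would otherwise be senior to D, so under the subordination agreement B and D exchange positions.

D, E, A, B, C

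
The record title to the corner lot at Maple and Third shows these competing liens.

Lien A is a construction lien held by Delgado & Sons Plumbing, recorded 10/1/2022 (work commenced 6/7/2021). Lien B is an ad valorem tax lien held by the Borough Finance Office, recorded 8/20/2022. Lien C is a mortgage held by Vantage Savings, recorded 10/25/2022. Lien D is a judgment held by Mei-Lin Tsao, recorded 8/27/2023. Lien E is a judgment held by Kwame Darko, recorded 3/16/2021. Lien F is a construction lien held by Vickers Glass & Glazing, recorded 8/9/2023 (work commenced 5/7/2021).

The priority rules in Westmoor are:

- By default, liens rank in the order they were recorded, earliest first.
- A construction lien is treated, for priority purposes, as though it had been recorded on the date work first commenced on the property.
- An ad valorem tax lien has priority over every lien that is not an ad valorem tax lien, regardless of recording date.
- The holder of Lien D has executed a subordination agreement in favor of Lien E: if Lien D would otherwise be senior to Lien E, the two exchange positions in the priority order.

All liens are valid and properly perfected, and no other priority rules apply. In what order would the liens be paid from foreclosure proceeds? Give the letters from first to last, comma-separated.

Effective dates: A relates back to 6/7/2021 (work commenced); F is treated as recorded 5/7/2021, the work-commencement date.
B is an ad valorem tax lien and takes priority over every other lien.
Ordering the rest by effective date: E (3/16/2021), F (5/7/2021), A (6/7/2021), C (10/25/2022), D (8/27/2023).
D already ranks below E; the subordination has no effect.

B, E, F, A, C, D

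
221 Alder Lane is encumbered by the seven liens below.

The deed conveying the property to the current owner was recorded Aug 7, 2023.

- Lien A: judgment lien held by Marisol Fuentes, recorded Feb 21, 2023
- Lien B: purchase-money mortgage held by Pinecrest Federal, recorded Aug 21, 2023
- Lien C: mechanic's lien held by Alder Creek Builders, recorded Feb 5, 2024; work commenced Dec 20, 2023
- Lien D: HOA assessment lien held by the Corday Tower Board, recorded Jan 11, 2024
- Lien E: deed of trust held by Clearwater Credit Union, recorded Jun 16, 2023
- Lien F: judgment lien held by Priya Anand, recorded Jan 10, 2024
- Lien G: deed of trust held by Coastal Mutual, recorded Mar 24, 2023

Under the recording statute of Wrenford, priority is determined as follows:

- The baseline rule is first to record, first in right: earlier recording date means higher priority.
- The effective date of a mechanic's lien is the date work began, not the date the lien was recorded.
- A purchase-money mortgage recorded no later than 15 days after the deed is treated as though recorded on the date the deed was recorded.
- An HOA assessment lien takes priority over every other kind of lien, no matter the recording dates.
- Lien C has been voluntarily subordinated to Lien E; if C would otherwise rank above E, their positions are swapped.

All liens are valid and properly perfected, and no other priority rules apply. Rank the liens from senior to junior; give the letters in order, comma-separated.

Effective dates: B was recorded within the 15-day window, so its effective date is the deed date Aug 7, 2023; C is treated as recorded Dec 20, 2023, the work-commencement date.
As an HOA assessment lien, D is senior to every other lien.
Ordering the rest by effective date: A (Feb 21, 2023), G (Mar 24, 2023), E (Jun 16, 2023), B (Aug 7, 2023), C (Dec 20, 2023), F (Jan 10, 2024).
Since C is not senior to E, the subordination leaves the order unchanged.

D, A, G, E, B, C, F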